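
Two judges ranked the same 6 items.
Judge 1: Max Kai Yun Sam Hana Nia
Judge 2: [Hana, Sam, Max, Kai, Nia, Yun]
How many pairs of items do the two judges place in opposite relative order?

8

Assign each item its position (1..6) in the first ordering, then rewrite the second ordering as that position sequence:
positions: Max→1, Kai→2, Yun→3, Sam→4, Hana→5, Nia→6
second ordering as positions: [5, 4, 1, 2, 6, 3]
Discordant pairs = inversions in this position sequence.
5: 4, 1, 2, 3 → 4
4: 1, 2, 3 → 3
1: 0
2: 0
6: 3 → 1
3: 0
Total: 4 + 3 + 0 + 0 + 1 + 0 = 8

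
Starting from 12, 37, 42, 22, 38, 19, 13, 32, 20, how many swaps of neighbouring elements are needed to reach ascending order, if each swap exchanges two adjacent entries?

The minimum number of adjacent swaps to sort an array equals its inversion count, since every such swap removes exactly one inversion.
Count inversions — for each element, later elements that are smaller:
12: none → 0
37: 22, 19, 13, 32, 20 → 5
42: 22, 38, 19, 13, 32, 20 → 6
22: 19, 13, 20 → 3
38: 19, 13, 32, 20 → 4
19: 13 → 1
13: none → 0
32: 20 → 1
20: none → 0
Total inversions: 0 + 5 + 6 + 3 + 4 + 1 + 0 + 1 + 0 = 20

20 adjacent swaps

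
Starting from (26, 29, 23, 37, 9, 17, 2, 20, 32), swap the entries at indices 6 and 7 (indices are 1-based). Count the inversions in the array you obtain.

Positions 6 and 7 hold 17 and 2; after swapping, the array is [26, 29, 23, 37, 9, 2, 17, 20, 32].
Sweep left to right; for each value list the smaller values that follow it:
26 → 23, 9, 2, 17, 20 → 5
29 → 23, 9, 2, 17, 20 → 5
23 → 9, 2, 17, 20 → 4
37 → 9, 2, 17, 20, 32 → 5
9 → 2 → 1
2 → none → 0
17 → none → 0
20 → none → 0
32 → none → 0
Sum: 5 + 5 + 4 + 5 + 1 + 0 + 0 + 0 + 0 = 20

20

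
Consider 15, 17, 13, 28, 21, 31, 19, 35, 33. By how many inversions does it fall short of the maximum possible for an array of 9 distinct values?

29 inversions short

Maximum inversions for 9 distinct elements is C(9, 2) = 9·8/2 = 36.
Current inversions — for each element, count later smaller elements:
15: 1
17: 1
13: 0
28: 2
21: 1
31: 1
19: 0
35: 1
33: 0
Current total: 1 + 1 + 0 + 2 + 1 + 1 + 0 + 1 + 0 = 7
Shortfall: 36 − 7 = 29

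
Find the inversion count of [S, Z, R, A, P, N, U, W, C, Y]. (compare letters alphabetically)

22 inversions

For each element, count later entries that are smaller:
S: 5
Z: 8
R: 4
A: 0
P: 2
N: 1
U: 1
W: 1
C: 0
Y: 0
Sum: 5 + 8 + 4 + 0 + 2 + 1 + 1 + 1 + 0 + 0 = 22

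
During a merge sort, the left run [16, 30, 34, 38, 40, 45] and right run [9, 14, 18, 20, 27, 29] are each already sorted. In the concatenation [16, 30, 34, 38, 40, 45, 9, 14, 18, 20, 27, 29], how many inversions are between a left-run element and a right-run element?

Count, for every r in R, how many entries of L exceed r:
r = 9: 16, 30, 34, 38, 40, 45 → 6
r = 14: 16, 30, 34, 38, 40, 45 → 6
r = 18: 30, 34, 38, 40, 45 → 5
r = 20: 30, 34, 38, 40, 45 → 5
r = 27: 30, 34, 38, 40, 45 → 5
r = 29: 30, 34, 38, 40, 45 → 5
Cross-inversions: 6 + 6 + 5 + 5 + 5 + 5 = 32

32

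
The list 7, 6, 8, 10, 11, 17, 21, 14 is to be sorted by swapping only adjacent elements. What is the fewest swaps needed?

3 swaps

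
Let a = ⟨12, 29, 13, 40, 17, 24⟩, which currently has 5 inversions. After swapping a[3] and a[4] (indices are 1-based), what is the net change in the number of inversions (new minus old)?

Positions 3 and 4 hold 13 and 40; after swapping, the array is [12, 29, 40, 13, 17, 24].
Element-by-element contributions:
12: 0
29: 3
40: 3
13: 0
17: 0
24: 0
Sum: 0 + 3 + 3 + 0 + 0 + 0 = 6
Change: 6 − 5 = +1

+1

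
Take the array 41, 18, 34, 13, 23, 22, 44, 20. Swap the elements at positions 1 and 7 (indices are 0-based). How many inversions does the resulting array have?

Positions 1 and 7 hold 18 and 20; after swapping, the array is [41, 20, 34, 13, 23, 22, 44, 18].
Count, for each position, how many later elements it exceeds:
41: 6
20: 2
34: 4
13: 0
23: 2
22: 1
44: 1
18: 0
Sum: 6 + 2 + 4 + 0 + 2 + 1 + 1 + 0 = 16

16 inversions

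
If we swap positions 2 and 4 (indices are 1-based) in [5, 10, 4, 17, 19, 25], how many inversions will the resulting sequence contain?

Positions 2 and 4 hold 10 and 17; after swapping, the array is [5, 17, 4, 10, 19, 25].
Sweep left to right; for each value list the smaller values that follow it:
5: 1
17: 2
4: 0
10: 0
19: 0
25: 0
Sum: 1 + 2 + 0 + 0 + 0 + 0 = 3

3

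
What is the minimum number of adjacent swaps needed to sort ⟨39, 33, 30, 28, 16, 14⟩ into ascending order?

15 swaps

Each adjacent swap fixes exactly one inversion, so the minimum swap count equals the number of inversions.
Count inversions — for each element, later elements that are smaller:
39: 33, 30, 28, 16, 14 → 5
33: 30, 28, 16, 14 → 4
30: 28, 16, 14 → 3
28: 16, 14 → 2
16: 14 → 1
14: none → 0
Total inversions: 5 + 4 + 3 + 2 + 1 + 0 = 15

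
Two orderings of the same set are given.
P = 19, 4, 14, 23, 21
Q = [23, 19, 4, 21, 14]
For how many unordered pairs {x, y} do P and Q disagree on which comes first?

There are 4 disagreeing pairs.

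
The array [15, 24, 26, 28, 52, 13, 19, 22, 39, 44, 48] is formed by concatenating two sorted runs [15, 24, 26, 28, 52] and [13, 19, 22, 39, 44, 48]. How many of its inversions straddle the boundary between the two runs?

16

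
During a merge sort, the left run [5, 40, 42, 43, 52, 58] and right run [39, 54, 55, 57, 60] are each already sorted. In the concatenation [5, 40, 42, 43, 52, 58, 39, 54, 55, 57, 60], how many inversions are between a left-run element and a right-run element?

Count, for every r in R, how many entries of L exceed r:
r = 39: 40, 42, 43, 52, 58 → 5
r = 54: 58 → 1
r = 55: 58 → 1
r = 57: 58 → 1
r = 60: none → 0
Cross-inversions: 5 + 1 + 1 + 1 + 0 = 8

8 cross-inversions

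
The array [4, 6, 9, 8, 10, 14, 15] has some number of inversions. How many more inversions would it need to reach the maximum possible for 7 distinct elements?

20 inversions short

Maximum inversions for 7 distinct elements is C(7, 2) = 7·6/2 = 21.
Current inversions — for each element, count later smaller elements:
4: 0
6: 0
9: 1
8: 0
10: 0
14: 0
15: 0
Current total: 0 + 0 + 1 + 0 + 0 + 0 + 0 = 1
Shortfall: 21 − 1 = 20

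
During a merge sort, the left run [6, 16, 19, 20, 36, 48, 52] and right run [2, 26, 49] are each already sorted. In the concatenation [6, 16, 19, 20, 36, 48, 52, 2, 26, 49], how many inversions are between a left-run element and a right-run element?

11

Take each right-half value and tally the left-half values above it:
r = 2: 6, 16, 19, 20, 36, 48, 52 → 7
r = 26: 36, 48, 52 → 3
r = 49: 52 → 1
Cross-inversions: 7 + 3 + 1 = 11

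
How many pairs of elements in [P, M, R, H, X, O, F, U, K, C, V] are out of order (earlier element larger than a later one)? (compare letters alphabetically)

30

Sweep left to right; for each value list the smaller values that follow it:
P → M, H, O, F, K, C → 6
M → H, F, K, C → 4
R → H, O, F, K, C → 5
H → F, C → 2
X → O, F, U, K, C, V → 6
O → F, K, C → 3
F → C → 1
U → K, C → 2
K → C → 1
C → none → 0
V → none → 0
Sum: 6 + 4 + 5 + 2 + 6 + 3 + 1 + 2 + 1 + 0 + 0 = 30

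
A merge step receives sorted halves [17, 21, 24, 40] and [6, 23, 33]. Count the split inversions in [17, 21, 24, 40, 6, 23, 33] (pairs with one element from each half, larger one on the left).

7 split inversions

For each element r of the right run, count left-run elements greater than r:
r = 6: 17, 21, 24, 40 → 4
r = 23: 24, 40 → 2
r = 33: 40 → 1
Cross-inversions: 4 + 2 + 1 = 7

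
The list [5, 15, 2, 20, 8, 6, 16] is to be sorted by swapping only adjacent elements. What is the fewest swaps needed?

Swaps: 8

Minimum adjacent swaps = number of inversions (each swap of adjacent out-of-order elements removes one inversion and no swap can remove more).
Count inversions — for each element, later elements that are smaller:
5: 2 → 1
15: 2, 8, 6 → 3
2: none → 0
20: 8, 6, 16 → 3
8: 6 → 1
6: none → 0
16: none → 0
Total inversions: 1 + 3 + 0 + 3 + 1 + 0 + 0 = 8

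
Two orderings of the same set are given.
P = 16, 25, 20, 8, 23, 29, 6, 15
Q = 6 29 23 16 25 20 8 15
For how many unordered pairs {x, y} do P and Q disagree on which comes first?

Assign each item its position (1..8) in the first ordering, then rewrite the second ordering as that position sequence:
positions: 16→1, 25→2, 20→3, 8→4, 23→5, 29→6, 6→7, 15→8
second ordering as positions: [7, 6, 5, 1, 2, 3, 4, 8]
Discordant pairs = inversions in this position sequence.
7: 6, 5, 1, 2, 3, 4 → 6
6: 5, 1, 2, 3, 4 → 5
5: 1, 2, 3, 4 → 4
1: 0
2: 0
3: 0
4: 0
8: 0
Total: 6 + 5 + 4 + 0 + 0 + 0 + 0 + 0 = 15

Disagreeing pairs: 15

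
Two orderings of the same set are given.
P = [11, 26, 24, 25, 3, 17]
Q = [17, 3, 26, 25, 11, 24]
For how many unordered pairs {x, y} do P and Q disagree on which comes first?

12

Assign each item its position (1..6) in the first ordering, then rewrite the second ordering as that position sequence:
positions: 11→1, 26→2, 24→3, 25→4, 3→5, 17→6
second ordering as positions: [6, 5, 2, 4, 1, 3]
Discordant pairs = inversions in this position sequence.
6: 5, 2, 4, 1, 3 → 5
5: 2, 4, 1, 3 → 4
2: 1 → 1
4: 1, 3 → 2
1: 0
3: 0
Total: 5 + 4 + 1 + 2 + 0 + 0 = 12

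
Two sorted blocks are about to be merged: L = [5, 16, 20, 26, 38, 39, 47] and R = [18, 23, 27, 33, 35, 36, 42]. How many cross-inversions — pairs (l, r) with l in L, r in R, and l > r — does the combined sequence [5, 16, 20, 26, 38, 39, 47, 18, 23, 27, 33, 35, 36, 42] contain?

22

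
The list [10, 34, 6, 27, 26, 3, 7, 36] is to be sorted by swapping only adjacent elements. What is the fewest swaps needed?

14

Each adjacent swap fixes exactly one inversion, so the minimum swap count equals the number of inversions.
Count inversions — for each element, later elements that are smaller:
10: 6, 3, 7 → 3
34: 6, 27, 26, 3, 7 → 5
6: 3 → 1
27: 26, 3, 7 → 3
26: 3, 7 → 2
3: none → 0
7: none → 0
36: none → 0
Total inversions: 3 + 5 + 1 + 3 + 2 + 0 + 0 + 0 = 14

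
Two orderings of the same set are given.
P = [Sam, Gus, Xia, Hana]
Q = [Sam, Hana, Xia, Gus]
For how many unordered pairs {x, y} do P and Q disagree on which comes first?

Assign each item its position (1..4) in the first ordering, then rewrite the second ordering as that position sequence:
positions: Sam→1, Gus→2, Xia→3, Hana→4
second ordering as positions: [1, 4, 3, 2]
Discordant pairs = inversions in this position sequence.
1: 0
4: 3, 2 → 2
3: 2 → 1
2: 0
Total: 0 + 2 + 1 + 0 = 3

There are 3 disagreeing pairs.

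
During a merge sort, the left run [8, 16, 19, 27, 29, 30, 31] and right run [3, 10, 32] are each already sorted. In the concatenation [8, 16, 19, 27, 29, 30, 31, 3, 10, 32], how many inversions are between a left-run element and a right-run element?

13 cross-inversions

Count, for every r in R, how many entries of L exceed r:
r = 3: 8, 16, 19, 27, 29, 30, 31 → 7
r = 10: 16, 19, 27, 29, 30, 31 → 6
r = 32: none → 0
Cross-inversions: 7 + 6 + 0 = 13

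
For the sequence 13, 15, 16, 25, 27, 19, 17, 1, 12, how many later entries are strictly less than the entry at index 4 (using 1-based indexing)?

4 such elements

The element at index 4 is 25.
Elements after it: 27, 19, 17, 1, 12
Those smaller than 25: 19, 17, 1, 12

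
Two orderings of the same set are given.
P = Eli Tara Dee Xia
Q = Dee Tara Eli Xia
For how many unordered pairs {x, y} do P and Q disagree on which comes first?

Assign each item its position (1..4) in the first ordering, then rewrite the second ordering as that position sequence:
positions: Eli→1, Tara→2, Dee→3, Xia→4
second ordering as positions: [3, 2, 1, 4]
Discordant pairs = inversions in this position sequence.
3: 2, 1 → 2
2: 1 → 1
1: 0
4: 0
Total: 2 + 1 + 0 + 0 = 3

3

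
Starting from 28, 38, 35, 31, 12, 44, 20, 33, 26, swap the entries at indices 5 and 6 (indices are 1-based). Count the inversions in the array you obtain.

22 inversions

Positions 5 and 6 hold 12 and 44; after swapping, the array is [28, 38, 35, 31, 44, 12, 20, 33, 26].
Sweep left to right; for each value list the smaller values that follow it:
28: 3
38: 6
35: 5
31: 3
44: 4
12: 0
20: 0
33: 1
26: 0
Sum: 3 + 6 + 5 + 3 + 4 + 0 + 0 + 1 + 0 = 22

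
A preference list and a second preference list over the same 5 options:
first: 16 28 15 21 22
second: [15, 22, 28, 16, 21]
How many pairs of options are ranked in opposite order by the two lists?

Pairs: 6

Assign each item its position (1..5) in the first ordering, then rewrite the second ordering as that position sequence:
positions: 16→1, 28→2, 15→3, 21→4, 22→5
second ordering as positions: [3, 5, 2, 1, 4]
Discordant pairs = inversions in this position sequence.
3: 2, 1 → 2
5: 2, 1, 4 → 3
2: 1 → 1
1: 0
4: 0
Total: 2 + 3 + 1 + 0 + 0 = 6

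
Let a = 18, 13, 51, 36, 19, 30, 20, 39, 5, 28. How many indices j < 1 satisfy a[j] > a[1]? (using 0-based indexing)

1

The element at index 1 is 13.
Elements before it: 18
Those larger than 13: 18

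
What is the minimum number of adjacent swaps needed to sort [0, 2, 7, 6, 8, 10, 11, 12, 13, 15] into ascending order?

1

Minimum adjacent swaps = number of inversions (each swap of adjacent out-of-order elements removes one inversion and no swap can remove more).
Count inversions — for each element, later elements that are smaller:
0: none → 0
2: none → 0
7: 6 → 1
6: none → 0
8: none → 0
10: none → 0
11: none → 0
12: none → 0
13: none → 0
15: none → 0
Total inversions: 0 + 0 + 1 + 0 + 0 + 0 + 0 + 0 + 0 + 0 = 1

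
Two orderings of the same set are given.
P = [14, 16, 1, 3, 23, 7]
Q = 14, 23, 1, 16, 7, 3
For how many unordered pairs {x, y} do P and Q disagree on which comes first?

Assign each item its position (1..6) in the first ordering, then rewrite the second ordering as that position sequence:
positions: 14→1, 16→2, 1→3, 3→4, 23→5, 7→6
second ordering as positions: [1, 5, 3, 2, 6, 4]
Discordant pairs = inversions in this position sequence.
1: 0
5: 3, 2, 4 → 3
3: 2 → 1
2: 0
6: 4 → 1
4: 0
Total: 0 + 3 + 1 + 0 + 1 + 0 = 5

5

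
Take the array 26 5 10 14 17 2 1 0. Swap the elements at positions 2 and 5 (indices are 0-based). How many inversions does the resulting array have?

21 inversions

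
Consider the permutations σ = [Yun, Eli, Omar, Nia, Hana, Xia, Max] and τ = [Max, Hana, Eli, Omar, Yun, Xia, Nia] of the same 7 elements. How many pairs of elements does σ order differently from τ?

13 discordant pairs

Assign each item its position (1..7) in the first ordering, then rewrite the second ordering as that position sequence:
positions: Yun→1, Eli→2, Omar→3, Nia→4, Hana→5, Xia→6, Max→7
second ordering as positions: [7, 5, 2, 3, 1, 6, 4]
Discordant pairs = inversions in this position sequence.
7: 5, 2, 3, 1, 6, 4 → 6
5: 2, 3, 1, 4 → 4
2: 1 → 1
3: 1 → 1
1: 0
6: 4 → 1
4: 0
Total: 6 + 4 + 1 + 1 + 0 + 1 + 0 = 13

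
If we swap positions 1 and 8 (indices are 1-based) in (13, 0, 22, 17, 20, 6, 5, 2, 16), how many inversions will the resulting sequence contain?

Positions 1 and 8 hold 13 and 2; after swapping, the array is [2, 0, 22, 17, 20, 6, 5, 13, 16].
Sweep left to right; for each value list the smaller values that follow it:
2: 1
0: 0
22: 6
17: 4
20: 4
6: 1
5: 0
13: 0
16: 0
Sum: 1 + 0 + 6 + 4 + 4 + 1 + 0 + 0 + 0 = 16

16 inversions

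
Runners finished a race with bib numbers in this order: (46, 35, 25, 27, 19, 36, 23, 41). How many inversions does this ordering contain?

Inversions: 16

Count, for each position, how many later elements it exceeds:
46 → 35, 25, 27, 19, 36, 23, 41 → 7
35 → 25, 27, 19, 23 → 4
25 → 19, 23 → 2
27 → 19, 23 → 2
19 → none → 0
36 → 23 → 1
23 → none → 0
41 → none → 0
Sum: 7 + 4 + 2 + 2 + 0 + 1 + 0 + 0 = 16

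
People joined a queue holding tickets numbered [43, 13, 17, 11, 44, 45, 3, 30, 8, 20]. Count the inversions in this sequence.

Count, for each position, how many later elements it exceeds:
43: 7
13: 3
17: 3
11: 2
44: 4
45: 4
3: 0
30: 2
8: 0
20: 0
Sum: 7 + 3 + 3 + 2 + 4 + 4 + 0 + 2 + 0 + 0 = 25

25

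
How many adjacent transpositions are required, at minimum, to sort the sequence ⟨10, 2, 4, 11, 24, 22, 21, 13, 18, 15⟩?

Minimum adjacent swaps = number of inversions (each swap of adjacent out-of-order elements removes one inversion and no swap can remove more).
Count inversions — for each element, later elements that are smaller:
10: 2, 4 → 2
2: none → 0
4: none → 0
11: none → 0
24: 22, 21, 13, 18, 15 → 5
22: 21, 13, 18, 15 → 4
21: 13, 18, 15 → 3
13: none → 0
18: 15 → 1
15: none → 0
Total inversions: 2 + 0 + 0 + 0 + 5 + 4 + 3 + 0 + 1 + 0 = 15

15 adjacent swaps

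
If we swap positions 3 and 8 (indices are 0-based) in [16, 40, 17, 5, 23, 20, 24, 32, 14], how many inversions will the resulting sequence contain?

Positions 3 and 8 hold 5 and 14; after swapping, the array is [16, 40, 17, 14, 23, 20, 24, 32, 5].
Sweep left to right; for each value list the smaller values that follow it:
16 → 14, 5 → 2
40 → 17, 14, 23, 20, 24, 32, 5 → 7
17 → 14, 5 → 2
14 → 5 → 1
23 → 20, 5 → 2
20 → 5 → 1
24 → 5 → 1
32 → 5 → 1
5 → none → 0
Sum: 2 + 7 + 2 + 1 + 2 + 1 + 1 + 1 + 0 = 17

17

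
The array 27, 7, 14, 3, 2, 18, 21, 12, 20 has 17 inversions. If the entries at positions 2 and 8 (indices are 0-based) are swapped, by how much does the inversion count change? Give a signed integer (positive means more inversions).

+3

Positions 2 and 8 hold 14 and 20; after swapping, the array is [27, 7, 20, 3, 2, 18, 21, 12, 14].
Sweep left to right; for each value list the smaller values that follow it:
27: 8
7: 2
20: 5
3: 1
2: 0
18: 2
21: 2
12: 0
14: 0
Sum: 8 + 2 + 5 + 1 + 0 + 2 + 2 + 0 + 0 = 20
Change: 20 − 17 = +3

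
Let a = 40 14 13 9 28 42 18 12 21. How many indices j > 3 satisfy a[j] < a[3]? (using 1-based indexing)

The element at index 3 is 13.
Elements after it: 9, 28, 42, 18, 12, 21
Those smaller than 13: 9, 12

2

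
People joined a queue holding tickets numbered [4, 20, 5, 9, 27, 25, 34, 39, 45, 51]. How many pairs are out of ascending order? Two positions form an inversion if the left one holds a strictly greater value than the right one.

For each element, count later entries that are smaller:
4: 0
20: 2
5: 0
9: 0
27: 1
25: 0
34: 0
39: 0
45: 0
51: 0
Sum: 0 + 2 + 0 + 0 + 1 + 0 + 0 + 0 + 0 + 0 = 3

3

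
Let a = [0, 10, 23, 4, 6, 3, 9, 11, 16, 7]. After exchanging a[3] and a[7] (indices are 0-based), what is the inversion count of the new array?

22

Positions 3 and 7 hold 4 and 11; after swapping, the array is [0, 10, 23, 11, 6, 3, 9, 4, 16, 7].
Count, for each position, how many later elements it exceeds:
0 → none → 0
10 → 6, 3, 9, 4, 7 → 5
23 → 11, 6, 3, 9, 4, 16, 7 → 7
11 → 6, 3, 9, 4, 7 → 5
6 → 3, 4 → 2
3 → none → 0
9 → 4, 7 → 2
4 → none → 0
16 → 7 → 1
7 → none → 0
Sum: 0 + 5 + 7 + 5 + 2 + 0 + 2 + 0 + 1 + 0 = 22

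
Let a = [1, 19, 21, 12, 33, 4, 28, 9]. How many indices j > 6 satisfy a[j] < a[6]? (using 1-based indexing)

The element at index 6 is 4.
Elements after it: 28, 9
None of them are smaller than 4.

0 such elements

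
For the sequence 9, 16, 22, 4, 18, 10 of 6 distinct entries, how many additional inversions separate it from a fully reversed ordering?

8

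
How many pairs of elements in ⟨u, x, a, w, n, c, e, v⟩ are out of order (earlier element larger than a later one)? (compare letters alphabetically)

16

Sweep left to right; for each value list the smaller values that follow it:
u: 4
x: 6
a: 0
w: 4
n: 2
c: 0
e: 0
v: 0
Sum: 4 + 6 + 0 + 4 + 2 + 0 + 0 + 0 = 16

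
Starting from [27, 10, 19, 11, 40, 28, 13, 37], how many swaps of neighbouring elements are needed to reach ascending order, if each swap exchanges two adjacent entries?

Each adjacent swap fixes exactly one inversion, so the minimum swap count equals the number of inversions.
Count inversions — for each element, later elements that are smaller:
27: 10, 19, 11, 13 → 4
10: none → 0
19: 11, 13 → 2
11: none → 0
40: 28, 13, 37 → 3
28: 13 → 1
13: none → 0
37: none → 0
Total inversions: 4 + 0 + 2 + 0 + 3 + 1 + 0 + 0 = 10

10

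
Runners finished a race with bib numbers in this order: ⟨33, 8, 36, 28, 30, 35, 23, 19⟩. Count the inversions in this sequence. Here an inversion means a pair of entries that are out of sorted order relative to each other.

Element-by-element contributions:
33 → 8, 28, 30, 23, 19 → 5
8 → none → 0
36 → 28, 30, 35, 23, 19 → 5
28 → 23, 19 → 2
30 → 23, 19 → 2
35 → 23, 19 → 2
23 → 19 → 1
19 → none → 0
Sum: 5 + 0 + 5 + 2 + 2 + 2 + 1 + 0 = 17

17 out-of-order pairs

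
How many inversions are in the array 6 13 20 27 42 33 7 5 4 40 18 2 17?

44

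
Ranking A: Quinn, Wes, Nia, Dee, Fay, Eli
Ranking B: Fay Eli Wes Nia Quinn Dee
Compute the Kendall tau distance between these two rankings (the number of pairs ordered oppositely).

There are 10 discordant pairs.

Assign each item its position (1..6) in the first ordering, then rewrite the second ordering as that position sequence:
positions: Quinn→1, Wes→2, Nia→3, Dee→4, Fay→5, Eli→6
second ordering as positions: [5, 6, 2, 3, 1, 4]
Discordant pairs = inversions in this position sequence.
5: 2, 3, 1, 4 → 4
6: 2, 3, 1, 4 → 4
2: 1 → 1
3: 1 → 1
1: 0
4: 0
Total: 4 + 4 + 1 + 1 + 0 + 0 = 10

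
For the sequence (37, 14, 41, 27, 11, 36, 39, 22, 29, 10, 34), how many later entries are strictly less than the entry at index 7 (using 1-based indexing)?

4

The element at index 7 is 39.
Elements after it: 22, 29, 10, 34
Those smaller than 39: 22, 29, 10, 34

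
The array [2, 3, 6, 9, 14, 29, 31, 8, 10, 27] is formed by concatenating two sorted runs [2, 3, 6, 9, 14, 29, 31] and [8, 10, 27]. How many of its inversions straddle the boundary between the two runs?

9

Take each right-half value and tally the left-half values above it:
r = 8: 9, 14, 29, 31 → 4
r = 10: 14, 29, 31 → 3
r = 27: 29, 31 → 2
Cross-inversions: 4 + 3 + 2 = 9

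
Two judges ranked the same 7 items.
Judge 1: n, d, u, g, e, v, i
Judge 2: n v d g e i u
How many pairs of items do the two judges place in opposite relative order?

Assign each item its position (1..7) in the first ordering, then rewrite the second ordering as that position sequence:
positions: n→1, d→2, u→3, g→4, e→5, v→6, i→7
second ordering as positions: [1, 6, 2, 4, 5, 7, 3]
Discordant pairs = inversions in this position sequence.
1: 0
6: 2, 4, 5, 3 → 4
2: 0
4: 3 → 1
5: 3 → 1
7: 3 → 1
3: 0
Total: 0 + 4 + 0 + 1 + 1 + 1 + 0 = 7

7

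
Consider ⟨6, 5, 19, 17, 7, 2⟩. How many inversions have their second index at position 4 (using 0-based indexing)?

2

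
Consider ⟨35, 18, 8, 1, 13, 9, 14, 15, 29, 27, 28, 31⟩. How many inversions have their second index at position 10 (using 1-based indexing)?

The element at index 10 is 27.
Elements before it: 35, 18, 8, 1, 13, 9, 14, 15, 29
Those larger than 27: 35, 29

2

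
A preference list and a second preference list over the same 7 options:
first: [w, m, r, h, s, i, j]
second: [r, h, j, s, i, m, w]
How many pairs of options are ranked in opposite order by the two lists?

Assign each item its position (1..7) in the first ordering, then rewrite the second ordering as that position sequence:
positions: w→1, m→2, r→3, h→4, s→5, i→6, j→7
second ordering as positions: [3, 4, 7, 5, 6, 2, 1]
Discordant pairs = inversions in this position sequence.
3: 2, 1 → 2
4: 2, 1 → 2
7: 5, 6, 2, 1 → 4
5: 2, 1 → 2
6: 2, 1 → 2
2: 1 → 1
1: 0
Total: 2 + 2 + 4 + 2 + 2 + 1 + 0 = 13

13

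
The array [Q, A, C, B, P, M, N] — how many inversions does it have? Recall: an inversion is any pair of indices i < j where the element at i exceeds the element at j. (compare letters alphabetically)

For each element, count later entries that are smaller:
Q: 6
A: 0
C: 1
B: 0
P: 2
M: 0
N: 0
Sum: 6 + 0 + 1 + 0 + 2 + 0 + 0 = 9

9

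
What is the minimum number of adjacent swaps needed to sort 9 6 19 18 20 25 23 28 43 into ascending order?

The minimum number of adjacent swaps to sort an array equals its inversion count, since every such swap removes exactly one inversion.
Count inversions — for each element, later elements that are smaller:
9: 6 → 1
6: none → 0
19: 18 → 1
18: none → 0
20: none → 0
25: 23 → 1
23: none → 0
28: none → 0
43: none → 0
Total inversions: 1 + 0 + 1 + 0 + 0 + 1 + 0 + 0 + 0 = 3

3 adjacent swaps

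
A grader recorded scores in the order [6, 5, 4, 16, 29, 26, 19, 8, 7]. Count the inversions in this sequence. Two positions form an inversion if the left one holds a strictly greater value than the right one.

15 inversions

Count, for each position, how many later elements it exceeds:
6 → 5, 4 → 2
5 → 4 → 1
4 → none → 0
16 → 8, 7 → 2
29 → 26, 19, 8, 7 → 4
26 → 19, 8, 7 → 3
19 → 8, 7 → 2
8 → 7 → 1
7 → none → 0
Sum: 2 + 1 + 0 + 2 + 4 + 3 + 2 + 1 + 0 = 15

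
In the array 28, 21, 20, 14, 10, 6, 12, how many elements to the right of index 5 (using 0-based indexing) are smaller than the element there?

0

The element at index 5 is 6.
Elements after it: 12
None of them are smaller than 6.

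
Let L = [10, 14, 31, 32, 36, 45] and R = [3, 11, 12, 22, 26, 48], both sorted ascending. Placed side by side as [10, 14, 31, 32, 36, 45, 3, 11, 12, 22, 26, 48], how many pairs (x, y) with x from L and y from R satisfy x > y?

24

Count, for every r in R, how many entries of L exceed r:
r = 3: 10, 14, 31, 32, 36, 45 → 6
r = 11: 14, 31, 32, 36, 45 → 5
r = 12: 14, 31, 32, 36, 45 → 5
r = 22: 31, 32, 36, 45 → 4
r = 26: 31, 32, 36, 45 → 4
r = 48: none → 0
Cross-inversions: 6 + 5 + 5 + 4 + 4 + 0 = 24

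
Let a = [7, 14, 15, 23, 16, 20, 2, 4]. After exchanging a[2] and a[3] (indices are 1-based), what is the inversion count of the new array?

Positions 2 and 3 hold 14 and 15; after swapping, the array is [7, 15, 14, 23, 16, 20, 2, 4].
Element-by-element contributions:
7 → 2, 4 → 2
15 → 14, 2, 4 → 3
14 → 2, 4 → 2
23 → 16, 20, 2, 4 → 4
16 → 2, 4 → 2
20 → 2, 4 → 2
2 → none → 0
4 → none → 0
Sum: 2 + 3 + 2 + 4 + 2 + 2 + 0 + 0 = 15

15 inversions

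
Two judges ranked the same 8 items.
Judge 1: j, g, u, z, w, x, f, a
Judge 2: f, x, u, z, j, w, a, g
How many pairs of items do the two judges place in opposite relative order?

Discordant pairs: 17

Assign each item its position (1..8) in the first ordering, then rewrite the second ordering as that position sequence:
positions: j→1, g→2, u→3, z→4, w→5, x→6, f→7, a→8
second ordering as positions: [7, 6, 3, 4, 1, 5, 8, 2]
Discordant pairs = inversions in this position sequence.
7: 6, 3, 4, 1, 5, 2 → 6
6: 3, 4, 1, 5, 2 → 5
3: 1, 2 → 2
4: 1, 2 → 2
1: 0
5: 2 → 1
8: 2 → 1
2: 0
Total: 6 + 5 + 2 + 2 + 0 + 1 + 1 + 0 = 17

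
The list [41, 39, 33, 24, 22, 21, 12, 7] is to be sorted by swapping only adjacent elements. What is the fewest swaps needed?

The minimum number of adjacent swaps to sort an array equals its inversion count, since every such swap removes exactly one inversion.
Count inversions — for each element, later elements that are smaller:
41: 39, 33, 24, 22, 21, 12, 7 → 7
39: 33, 24, 22, 21, 12, 7 → 6
33: 24, 22, 21, 12, 7 → 5
24: 22, 21, 12, 7 → 4
22: 21, 12, 7 → 3
21: 12, 7 → 2
12: 7 → 1
7: none → 0
Total inversions: 7 + 6 + 5 + 4 + 3 + 2 + 1 + 0 = 28

28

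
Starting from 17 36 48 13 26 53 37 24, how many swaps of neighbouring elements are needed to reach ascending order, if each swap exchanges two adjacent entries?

Minimum adjacent swaps = number of inversions (each swap of adjacent out-of-order elements removes one inversion and no swap can remove more).
Count inversions — for each element, later elements that are smaller:
17: 13 → 1
36: 13, 26, 24 → 3
48: 13, 26, 37, 24 → 4
13: none → 0
26: 24 → 1
53: 37, 24 → 2
37: 24 → 1
24: none → 0
Total inversions: 1 + 3 + 4 + 0 + 1 + 2 + 1 + 0 = 12

There are 12 swaps.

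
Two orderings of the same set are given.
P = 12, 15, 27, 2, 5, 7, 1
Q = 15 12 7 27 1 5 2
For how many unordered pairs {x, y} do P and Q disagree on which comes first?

Assign each item its position (1..7) in the first ordering, then rewrite the second ordering as that position sequence:
positions: 12→1, 15→2, 27→3, 2→4, 5→5, 7→6, 1→7
second ordering as positions: [2, 1, 6, 3, 7, 5, 4]
Discordant pairs = inversions in this position sequence.
2: 1 → 1
1: 0
6: 3, 5, 4 → 3
3: 0
7: 5, 4 → 2
5: 4 → 1
4: 0
Total: 1 + 0 + 3 + 0 + 2 + 1 + 0 = 7

There are 7 disagreeing pairs.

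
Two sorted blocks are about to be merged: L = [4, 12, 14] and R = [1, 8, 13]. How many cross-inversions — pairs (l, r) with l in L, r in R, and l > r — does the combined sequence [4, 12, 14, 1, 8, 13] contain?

Count, for every r in R, how many entries of L exceed r:
r = 1: 4, 12, 14 → 3
r = 8: 12, 14 → 2
r = 13: 14 → 1
Cross-inversions: 3 + 2 + 1 = 6

6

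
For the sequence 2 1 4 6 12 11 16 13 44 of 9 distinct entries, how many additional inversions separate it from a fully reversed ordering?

33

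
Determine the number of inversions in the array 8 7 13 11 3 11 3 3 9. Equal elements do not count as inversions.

20 inversions

For each element, count later entries that are smaller:
8: 4
7: 3
13: 6
11: 4
3: 0
11: 3
3: 0
3: 0
9: 0
Sum: 4 + 3 + 6 + 4 + 0 + 3 + 0 + 0 + 0 = 20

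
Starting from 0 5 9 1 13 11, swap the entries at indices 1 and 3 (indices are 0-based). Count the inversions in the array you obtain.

Positions 1 and 3 hold 5 and 1; after swapping, the array is [0, 1, 9, 5, 13, 11].
Element-by-element contributions:
0 → none → 0
1 → none → 0
9 → 5 → 1
5 → none → 0
13 → 11 → 1
11 → none → 0
Sum: 0 + 0 + 1 + 0 + 1 + 0 = 2

2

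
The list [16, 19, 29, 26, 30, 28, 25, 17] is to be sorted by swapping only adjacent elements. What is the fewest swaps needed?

13

Minimum adjacent swaps = number of inversions (each swap of adjacent out-of-order elements removes one inversion and no swap can remove more).
Count inversions — for each element, later elements that are smaller:
16: none → 0
19: 17 → 1
29: 26, 28, 25, 17 → 4
26: 25, 17 → 2
30: 28, 25, 17 → 3
28: 25, 17 → 2
25: 17 → 1
17: none → 0
Total inversions: 0 + 1 + 4 + 2 + 3 + 2 + 1 + 0 = 13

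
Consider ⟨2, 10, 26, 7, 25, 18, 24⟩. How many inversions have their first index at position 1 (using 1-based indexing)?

The element at index 1 is 2.
Elements after it: 10, 26, 7, 25, 18, 24
None of them are smaller than 2.

0 such elements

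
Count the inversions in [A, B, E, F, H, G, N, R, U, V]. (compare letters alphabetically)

Inversions: 1

Sweep left to right; for each value list the smaller values that follow it:
A → none → 0
B → none → 0
E → none → 0
F → none → 0
H → G → 1
G → none → 0
N → none → 0
R → none → 0
U → none → 0
V → none → 0
Sum: 0 + 0 + 0 + 0 + 1 + 0 + 0 + 0 + 0 + 0 = 1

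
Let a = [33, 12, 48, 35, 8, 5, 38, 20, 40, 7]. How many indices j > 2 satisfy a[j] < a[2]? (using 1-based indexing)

3 such elements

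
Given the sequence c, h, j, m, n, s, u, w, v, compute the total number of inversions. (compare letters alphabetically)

There is 1 out-of-order pair.

Element-by-element contributions:
c → none → 0
h → none → 0
j → none → 0
m → none → 0
n → none → 0
s → none → 0
u → none → 0
w → v → 1
v → none → 0
Sum: 0 + 0 + 0 + 0 + 0 + 0 + 0 + 1 + 0 = 1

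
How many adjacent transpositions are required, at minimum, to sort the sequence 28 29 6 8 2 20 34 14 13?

19 swaps

Each adjacent swap fixes exactly one inversion, so the minimum swap count equals the number of inversions.
Count inversions — for each element, later elements that are smaller:
28: 6, 8, 2, 20, 14, 13 → 6
29: 6, 8, 2, 20, 14, 13 → 6
6: 2 → 1
8: 2 → 1
2: none → 0
20: 14, 13 → 2
34: 14, 13 → 2
14: 13 → 1
13: none → 0
Total inversions: 6 + 6 + 1 + 1 + 0 + 2 + 2 + 1 + 0 = 19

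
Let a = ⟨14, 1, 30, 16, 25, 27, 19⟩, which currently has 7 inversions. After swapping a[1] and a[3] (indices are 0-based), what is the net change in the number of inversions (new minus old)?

+1

Positions 1 and 3 hold 1 and 16; after swapping, the array is [14, 16, 30, 1, 25, 27, 19].
Element-by-element contributions:
14: 1
16: 1
30: 4
1: 0
25: 1
27: 1
19: 0
Sum: 1 + 1 + 4 + 0 + 1 + 1 + 0 = 8
Change: 8 − 7 = +1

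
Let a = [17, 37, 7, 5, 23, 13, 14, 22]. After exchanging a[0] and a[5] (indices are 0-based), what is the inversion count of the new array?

13

Positions 0 and 5 hold 17 and 13; after swapping, the array is [13, 37, 7, 5, 23, 17, 14, 22].
Count, for each position, how many later elements it exceeds:
13 → 7, 5 → 2
37 → 7, 5, 23, 17, 14, 22 → 6
7 → 5 → 1
5 → none → 0
23 → 17, 14, 22 → 3
17 → 14 → 1
14 → none → 0
22 → none → 0
Sum: 2 + 6 + 1 + 0 + 3 + 1 + 0 + 0 = 13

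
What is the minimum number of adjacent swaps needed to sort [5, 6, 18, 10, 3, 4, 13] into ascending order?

Minimum adjacent swaps = number of inversions (each swap of adjacent out-of-order elements removes one inversion and no swap can remove more).
Count inversions — for each element, later elements that are smaller:
5: 3, 4 → 2
6: 3, 4 → 2
18: 10, 3, 4, 13 → 4
10: 3, 4 → 2
3: none → 0
4: none → 0
13: none → 0
Total inversions: 2 + 2 + 4 + 2 + 0 + 0 + 0 = 10

10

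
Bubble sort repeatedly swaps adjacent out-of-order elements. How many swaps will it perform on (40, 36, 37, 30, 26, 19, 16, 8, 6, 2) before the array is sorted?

44 adjacent swaps

Minimum adjacent swaps = number of inversions (each swap of adjacent out-of-order elements removes one inversion and no swap can remove more).
Count inversions — for each element, later elements that are smaller:
40: 36, 37, 30, 26, 19, 16, 8, 6, 2 → 9
36: 30, 26, 19, 16, 8, 6, 2 → 7
37: 30, 26, 19, 16, 8, 6, 2 → 7
30: 26, 19, 16, 8, 6, 2 → 6
26: 19, 16, 8, 6, 2 → 5
19: 16, 8, 6, 2 → 4
16: 8, 6, 2 → 3
8: 6, 2 → 2
6: 2 → 1
2: none → 0
Total inversions: 9 + 7 + 7 + 6 + 5 + 4 + 3 + 2 + 1 + 0 = 44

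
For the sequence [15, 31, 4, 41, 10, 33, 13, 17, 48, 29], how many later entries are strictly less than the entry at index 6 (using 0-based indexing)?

0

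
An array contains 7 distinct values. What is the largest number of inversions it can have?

The maximum occurs when the array is in strictly decreasing order: every one of the C(7, 2) pairs is inverted.
C(7, 2) = 7·6/2 = 21

21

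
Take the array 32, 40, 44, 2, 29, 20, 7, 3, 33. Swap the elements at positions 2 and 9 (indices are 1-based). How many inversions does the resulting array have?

22 inversions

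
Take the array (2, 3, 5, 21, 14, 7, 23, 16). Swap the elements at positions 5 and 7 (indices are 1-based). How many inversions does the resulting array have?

6 inversions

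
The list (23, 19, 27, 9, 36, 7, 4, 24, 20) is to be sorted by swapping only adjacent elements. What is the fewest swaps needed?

The minimum number of adjacent swaps to sort an array equals its inversion count, since every such swap removes exactly one inversion.
Count inversions — for each element, later elements that are smaller:
23: 19, 9, 7, 4, 20 → 5
19: 9, 7, 4 → 3
27: 9, 7, 4, 24, 20 → 5
9: 7, 4 → 2
36: 7, 4, 24, 20 → 4
7: 4 → 1
4: none → 0
24: 20 → 1
20: none → 0
Total inversions: 5 + 3 + 5 + 2 + 4 + 1 + 0 + 1 + 0 = 21

Swaps: 21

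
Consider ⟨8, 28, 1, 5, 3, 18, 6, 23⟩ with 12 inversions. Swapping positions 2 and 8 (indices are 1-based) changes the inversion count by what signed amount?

-1

Positions 2 and 8 hold 28 and 23; after swapping, the array is [8, 23, 1, 5, 3, 18, 6, 28].
Sweep left to right; for each value list the smaller values that follow it:
8 → 1, 5, 3, 6 → 4
23 → 1, 5, 3, 18, 6 → 5
1 → none → 0
5 → 3 → 1
3 → none → 0
18 → 6 → 1
6 → none → 0
28 → none → 0
Sum: 4 + 5 + 0 + 1 + 0 + 1 + 0 + 0 = 11
Change: 11 − 12 = -1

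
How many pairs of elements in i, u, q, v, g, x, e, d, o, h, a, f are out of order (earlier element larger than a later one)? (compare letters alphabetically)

Sweep left to right; for each value list the smaller values that follow it:
i: 6
u: 8
q: 7
v: 7
g: 4
x: 6
e: 2
d: 1
o: 3
h: 2
a: 0
f: 0
Sum: 6 + 8 + 7 + 7 + 4 + 6 + 2 + 1 + 3 + 2 + 0 + 0 = 46

46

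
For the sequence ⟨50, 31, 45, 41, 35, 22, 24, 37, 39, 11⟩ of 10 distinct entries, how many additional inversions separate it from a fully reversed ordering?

Maximum inversions for 10 distinct elements is C(10, 2) = 10·9/2 = 45.
Current inversions — for each element, count later smaller elements:
50: 9
31: 3
45: 7
41: 6
35: 3
22: 1
24: 1
37: 1
39: 1
11: 0
Current total: 9 + 3 + 7 + 6 + 3 + 1 + 1 + 1 + 1 + 0 = 32
Shortfall: 45 − 32 = 13

13 inversions short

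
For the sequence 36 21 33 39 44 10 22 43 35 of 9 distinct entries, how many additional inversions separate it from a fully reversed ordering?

20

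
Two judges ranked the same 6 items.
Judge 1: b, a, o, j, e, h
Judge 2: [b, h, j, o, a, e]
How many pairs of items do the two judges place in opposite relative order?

Discordant pairs: 7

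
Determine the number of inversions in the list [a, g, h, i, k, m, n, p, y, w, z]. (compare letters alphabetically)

Count, for each position, how many later elements it exceeds:
a → none → 0
g → none → 0
h → none → 0
i → none → 0
k → none → 0
m → none → 0
n → none → 0
p → none → 0
y → w → 1
w → none → 0
z → none → 0
Sum: 0 + 0 + 0 + 0 + 0 + 0 + 0 + 0 + 1 + 0 + 0 = 1

1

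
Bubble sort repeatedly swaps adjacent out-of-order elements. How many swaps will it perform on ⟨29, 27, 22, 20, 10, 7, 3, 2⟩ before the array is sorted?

Each adjacent swap fixes exactly one inversion, so the minimum swap count equals the number of inversions.
Count inversions — for each element, later elements that are smaller:
29: 27, 22, 20, 10, 7, 3, 2 → 7
27: 22, 20, 10, 7, 3, 2 → 6
22: 20, 10, 7, 3, 2 → 5
20: 10, 7, 3, 2 → 4
10: 7, 3, 2 → 3
7: 3, 2 → 2
3: 2 → 1
2: none → 0
Total inversions: 7 + 6 + 5 + 4 + 3 + 2 + 1 + 0 = 28

28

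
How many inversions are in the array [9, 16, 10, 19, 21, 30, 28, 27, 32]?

There are 4 inversions.

Sweep left to right; for each value list the smaller values that follow it:
9 → none → 0
16 → 10 → 1
10 → none → 0
19 → none → 0
21 → none → 0
30 → 28, 27 → 2
28 → 27 → 1
27 → none → 0
32 → none → 0
Sum: 0 + 1 + 0 + 0 + 0 + 2 + 1 + 0 + 0 = 4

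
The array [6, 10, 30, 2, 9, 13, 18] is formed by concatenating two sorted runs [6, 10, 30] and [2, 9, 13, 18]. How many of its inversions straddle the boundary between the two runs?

Take each right-half value and tally the left-half values above it:
r = 2: 6, 10, 30 → 3
r = 9: 10, 30 → 2
r = 13: 30 → 1
r = 18: 30 → 1
Cross-inversions: 3 + 2 + 1 + 1 = 7

7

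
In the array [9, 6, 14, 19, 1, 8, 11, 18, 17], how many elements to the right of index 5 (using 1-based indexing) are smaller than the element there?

0 such elements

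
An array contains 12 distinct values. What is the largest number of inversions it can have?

A reversed (strictly descending) arrangement makes every pair an inversion, giving C(12, 2) inversions.
C(12, 2) = 12·11/2 = 66

There are 66 inversions.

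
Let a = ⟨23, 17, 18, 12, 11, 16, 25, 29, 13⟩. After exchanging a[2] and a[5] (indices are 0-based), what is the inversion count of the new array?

Positions 2 and 5 hold 18 and 16; after swapping, the array is [23, 17, 16, 12, 11, 18, 25, 29, 13].
For each element, count later entries that are smaller:
23 → 17, 16, 12, 11, 18, 13 → 6
17 → 16, 12, 11, 13 → 4
16 → 12, 11, 13 → 3
12 → 11 → 1
11 → none → 0
18 → 13 → 1
25 → 13 → 1
29 → 13 → 1
13 → none → 0
Sum: 6 + 4 + 3 + 1 + 0 + 1 + 1 + 1 + 0 = 17

Inversions: 17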